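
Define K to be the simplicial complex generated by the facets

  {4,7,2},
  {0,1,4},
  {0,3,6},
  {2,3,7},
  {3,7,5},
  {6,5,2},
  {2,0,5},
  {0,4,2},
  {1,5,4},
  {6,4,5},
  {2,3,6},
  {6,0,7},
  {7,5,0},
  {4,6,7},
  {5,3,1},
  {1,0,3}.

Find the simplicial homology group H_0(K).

We work with the vertex ordering 0 < 1 < 2 < 3 < 4 < 5 < 6 < 7. The simplices of K, each written with vertices in increasing order, are:

  0-simplices (8): [0], [1], [2], [3], [4], [5], [6], [7]
  1-simplices (24): (24 of them)
  2-simplices (16): [0,1,3], [0,1,4], [0,2,4], [0,2,5], [0,3,6], [0,5,7], [0,6,7], [1,3,5], [1,4,5], [2,3,6], [2,3,7], [2,4,7], [2,5,6], [3,5,7], [4,5,6], [4,6,7]

Hence C_0 ≅ Z^8, C_1 ≅ Z^24, C_2 ≅ Z^16.

Boundary ∂_1: C_1 → C_0 sends each edge [p,q] (with p < q) to q − p.
The resulting 8×24 matrix has rank 7, and its Smith normal form has invariant factors (1,1,1,1,1,1,1).

Boundary ∂_2: C_2 → C_1 maps a triangle to the signed sum of its edges. For instance
  ∂[1,4,5] = [4,5] − [1,5] + [1,4],
  ∂[0,5,7] = [5,7] − [0,7] + [0,5].
The 24×16 boundary matrix has rank 15 and Smith normal form diag(1,1,1,1,1,1,1,1,1,1,1,1,1,1,1).

From H_k ≅ ker(∂_k) / im(∂_{k+1}) we obtain:

  H_0: rank C_0 − rank ∂_1 = 8 − 7 = 1, and the invariant factors of ∂_1 are all 1, so H_0 = Z.

(K is a triangulation of the torus T^2.)

H_0 = Z.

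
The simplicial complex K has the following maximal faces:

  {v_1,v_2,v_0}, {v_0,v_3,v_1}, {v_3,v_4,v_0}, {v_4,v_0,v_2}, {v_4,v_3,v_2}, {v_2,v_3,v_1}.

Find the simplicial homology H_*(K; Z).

Fix the vertex order v_0 < v_1 < v_2 < v_3 < v_4 and write every simplex with vertices in increasing order. Then dim K = 2 and the simplices of K are:

  0-simplices (5): [v_0], [v_1], [v_2], [v_3], [v_4]
  1-simplices (9): [v_0,v_1], [v_0,v_2], [v_0,v_3], [v_0,v_4], [v_1,v_2], [v_1,v_3], [v_2,v_3], [v_2,v_4], [v_3,v_4]
  2-simplices (6): [v_0,v_1,v_2], [v_0,v_1,v_3], [v_0,v_2,v_4], [v_0,v_3,v_4], [v_1,v_2,v_3], [v_2,v_3,v_4]

giving chain groups C_0 ≅ Z^5, C_1 ≅ Z^9, C_2 ≅ Z^6.

The boundary map ∂_1: C_1 → C_0 sends each edge [p,q] (with p < q) to q − p.
As a 5×9 matrix over Z this has rank 4, with invariant factors (1,1,1,1).

∂_2: C_2 → C_1 acts by ∂[p,q,r] = [q,r] − [p,r] + [p,q]. For instance
  ∂[v_1,v_2,v_3] = [v_2,v_3] − [v_1,v_3] + [v_1,v_2],
  ∂[v_2,v_3,v_4] = [v_3,v_4] − [v_2,v_4] + [v_2,v_3].
The resulting 9×6 matrix has rank 5, and its Smith normal form has invariant factors (1,1,1,1,1).

Reading off H_k = ker ∂_k / im ∂_{k+1}:

  H_0: rank C_0 − rank ∂_1 = 5 − 4 = 1, and the invariant factors of ∂_1 are all 1, so H_0 ≅ Z.
  H_1: rank ker ∂_1 − rank ∂_2 = (9 − 4) − 5 = 0, and the invariant factors of ∂_2 are all 1, so H_1 ≅ 0.
  H_2: rank ker ∂_2 − rank ∂_3 = (6 − 5) − 0 = 1, and there is no ∂_3, so H_2 ≅ Z.

As a check, the Euler characteristic is 5 − 9 + 6 = 2, which agrees with 1 − 0 + 1 = 2.

H_0 = Z,  H_1 = 0,  H_2 = Z.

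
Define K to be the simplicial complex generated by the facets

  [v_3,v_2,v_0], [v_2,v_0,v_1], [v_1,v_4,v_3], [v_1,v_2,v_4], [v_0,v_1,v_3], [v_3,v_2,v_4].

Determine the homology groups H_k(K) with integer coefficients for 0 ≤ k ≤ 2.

H_0 ≅ Z,  H_1 = 0,  H_2 ≅ Z.

We work with the vertex ordering v_0 < v_1 < v_2 < v_3 < v_4. The simplices of K, each written with vertices in increasing order, are:

  0-simplices (5): [v_0], [v_1], [v_2], [v_3], [v_4]
  1-simplices (9): [v_0,v_1], [v_0,v_2], [v_0,v_3], [v_1,v_2], [v_1,v_3], [v_1,v_4], [v_2,v_3], [v_2,v_4], [v_3,v_4]
  2-simplices (6): [v_0,v_1,v_2], [v_0,v_1,v_3], [v_0,v_2,v_3], [v_1,v_2,v_4], [v_1,v_3,v_4], [v_2,v_3,v_4]

Hence C_0 ≅ Z^5, C_1 ≅ Z^9, C_2 ≅ Z^6.

∂_1: C_1 → C_0 is given by ∂[p,q] = [q] − [p]. For instance
  ∂[v_1,v_2] = [v_2] − [v_1].
The resulting 5×9 matrix has rank 4, and its Smith normal form has invariant factors (1,1,1,1).

Boundary ∂_2: C_2 → C_1 sends each 2-simplex [p,q,r] to [q,r] − [p,r] + [p,q]. For instance
  ∂[v_2,v_3,v_4] = [v_3,v_4] − [v_2,v_4] + [v_2,v_3],
  ∂[v_0,v_1,v_2] = [v_1,v_2] − [v_0,v_2] + [v_0,v_1].
As a 9×6 matrix over Z this has rank 5, with invariant factors (1,1,1,1,1).

From H_k ≅ ker(∂_k) / im(∂_{k+1}) we obtain:

  H_0: rank C_0 − rank ∂_1 = 5 − 4 = 1, and the invariant factors of ∂_1 are all 1, so H_0 = Z.
  H_1: rank ker ∂_1 − rank ∂_2 = (9 − 4) − 5 = 0, and the invariant factors of ∂_2 are all 1, so H_1 = 0.
  H_2: rank ker ∂_2 − rank ∂_3 = (6 − 5) − 0 = 1, and there is no ∂_3, so H_2 = Z.

(K is a triangulation of the 2-sphere S^2.)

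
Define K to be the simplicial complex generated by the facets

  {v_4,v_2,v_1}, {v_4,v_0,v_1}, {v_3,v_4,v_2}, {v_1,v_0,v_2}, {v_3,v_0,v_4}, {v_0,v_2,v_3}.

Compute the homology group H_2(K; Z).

H_2 = Z.

Take the total order v_0 < v_1 < v_2 < v_3 < v_4 on the vertex set. Then K (dimension 2) consists of the simplices:

  0-simplices (5): [v_0], [v_1], [v_2], [v_3], [v_4]
  1-simplices (9): [v_0,v_1], [v_0,v_2], [v_0,v_3], [v_0,v_4], [v_1,v_2], [v_1,v_4], [v_2,v_3], [v_2,v_4], [v_3,v_4]
  2-simplices (6): [v_0,v_1,v_2], [v_0,v_1,v_4], [v_0,v_2,v_3], [v_0,v_3,v_4], [v_1,v_2,v_4], [v_2,v_3,v_4]

giving chain groups C_0 ≅ Z^5, C_1 ≅ Z^9, C_2 ≅ Z^6.

The boundary map ∂_1: C_1 → C_0 is given by ∂[p,q] = [q] − [p]. For instance
  ∂[v_3,v_4] = [v_4] − [v_3].
The resulting 5×9 matrix has rank 4, and its Smith normal form has invariant factors (1,1,1,1).

The boundary map ∂_2: C_2 → C_1 sends each 2-simplex [p,q,r] to [q,r] − [p,r] + [p,q]. For instance
  ∂[v_0,v_2,v_3] = [v_2,v_3] − [v_0,v_3] + [v_0,v_2],
  ∂[v_0,v_3,v_4] = [v_3,v_4] − [v_0,v_4] + [v_0,v_3].
The resulting 9×6 matrix has rank 5, and its Smith normal form has invariant factors (1,1,1,1,1).

Computing H_k = (kernel of ∂_k) / (image of ∂_{k+1}):

  H_2: rank ker ∂_2 − rank ∂_3 = (6 − 5) − 0 = 1, and there is no ∂_3, so H_2 = Z.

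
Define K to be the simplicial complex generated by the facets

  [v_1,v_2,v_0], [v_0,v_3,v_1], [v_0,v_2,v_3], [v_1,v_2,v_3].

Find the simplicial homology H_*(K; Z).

H_0 = Z,  H_1 = 0,  H_2 = Z.

K has 4 vertices, 6 edges, 4 triangles.
rank ∂_0 = 0, rank ∂_1 = 3 ⇒ b_0 = 4 − 0 − 3 = 1; all invariant factors of ∂_1 are 1 so no torsion. So H_0 = Z.
rank ∂_1 = 3, rank ∂_2 = 3 ⇒ b_1 = 6 − 3 − 3 = 0; all invariant factors of ∂_2 are 1 so no torsion. So H_1 = 0.
rank ∂_2 = 3, rank ∂_3 = 0 ⇒ b_2 = 4 − 3 − 0 = 1. So H_2 = Z.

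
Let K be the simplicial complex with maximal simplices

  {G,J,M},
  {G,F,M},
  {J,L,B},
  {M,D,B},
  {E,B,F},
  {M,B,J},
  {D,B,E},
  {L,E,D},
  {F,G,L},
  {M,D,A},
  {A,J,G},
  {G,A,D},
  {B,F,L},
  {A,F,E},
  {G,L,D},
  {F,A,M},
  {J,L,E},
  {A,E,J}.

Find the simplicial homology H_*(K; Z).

H_0 = Z,  H_1 = Z ⊕ Z/2,  H_2 = 0.

We work with the vertex ordering A < B < D < E < F < G < J < L < M. The simplices of K, each written with vertices in increasing order, are:

  0-simplices (9): A, B, D, E, F, G, J, L, M
  1-simplices (27): AD, AE, AF, AG, AJ, AM, BD, BE, BF, BJ, BL, BM, DE, DG, DL, DM, EF, EJ, EL, FG, FL, FM, GJ, GL, GM, JL, JM
  2-simplices (18): ADG, ADM, AEF, AEJ, AFM, AGJ, BDE, BDM, BEF, BFL, BJL, BJM, DEL, DGL, EJL, FGL, FGM, GJM

Hence C_0 ≅ Z^9, C_1 ≅ Z^27, C_2 ≅ Z^18.

∂_1: C_1 → C_0 maps an edge to its endpoints' difference, ∂[p,q] = q − p.
The 9×27 boundary matrix has rank 8 and Smith normal form diag(1,1,1,1,1,1,1,1).

∂_2: C_2 → C_1 maps a triangle to the signed sum of its edges. For instance
  ∂BDM = DM − BM + BD,
  ∂ADG = DG − AG + AD.
The resulting 27×18 matrix has rank 18, and its Smith normal form has invariant factors (1,1,1,1,1,1,1,1,1,1,1,1,1,1,1,1,1,2).

Computing H_k = (kernel of ∂_k) / (image of ∂_{k+1}):

  H_0: rank C_0 − rank ∂_1 = 9 − 8 = 1, and the invariant factors of ∂_1 are all 1, so H_0 = Z.
  H_1: rank ker ∂_1 − rank ∂_2 = (27 − 8) − 18 = 1, and ∂_2 has invariant factor 2 > 1, so H_1 = Z ⊕ Z/2.
  H_2: rank ker ∂_2 − rank ∂_3 = (18 − 18) − 0 = 0, and there is no ∂_3, so H_2 = 0.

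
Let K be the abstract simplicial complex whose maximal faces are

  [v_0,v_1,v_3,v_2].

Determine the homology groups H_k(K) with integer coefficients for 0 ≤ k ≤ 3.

H_0 = Z,  H_1 = 0,  H_2 = 0,  H_3 = 0.

Fix the vertex order v_0 < v_1 < v_2 < v_3 and write every simplex with vertices in increasing order. Then dim K = 3 and the simplices of K are:

  0-simplices (4): [v_0], [v_1], [v_2], [v_3]
  1-simplices (6): [v_0,v_1], [v_0,v_2], [v_0,v_3], [v_1,v_2], [v_1,v_3], [v_2,v_3]
  2-simplices (4): [v_0,v_1,v_2], [v_0,v_1,v_3], [v_0,v_2,v_3], [v_1,v_2,v_3]
  3-simplices (1): [v_0,v_1,v_2,v_3]

Hence C_0 ≅ Z^4, C_1 ≅ Z^6, C_2 ≅ Z^4, C_3 ≅ Z^1.

The boundary map ∂_1: C_1 → C_0 maps an edge to its endpoints' difference, ∂[p,q] = q − p.
This gives a 4×6 integer matrix of rank 3; reducing to Smith normal form yields diagonal entries (1,1,1).

∂_2: C_2 → C_1 maps a triangle to the signed sum of its edges. For instance
  ∂[v_1,v_2,v_3] = [v_2,v_3] − [v_1,v_3] + [v_1,v_2],
  ∂[v_0,v_1,v_2] = [v_1,v_2] − [v_0,v_2] + [v_0,v_1].
This gives a 6×4 integer matrix of rank 3; reducing to Smith normal form yields diagonal entries (1,1,1).

Boundary ∂_3: C_3 → C_2 sends each 3-simplex σ to the alternating sum Σ_i (−1)^i (σ with its i-th vertex removed). For instance
  ∂[v_0,v_1,v_2,v_3] = [v_1,v_2,v_3] − [v_0,v_2,v_3] + [v_0,v_1,v_3] − [v_0,v_1,v_2].
This gives a 4×1 integer matrix of rank 1; reducing to Smith normal form yields diagonal entries (1).

Reading off H_k = ker ∂_k / im ∂_{k+1}:

  H_0: rank C_0 − rank ∂_1 = 4 − 3 = 1, and the invariant factors of ∂_1 are all 1, so H_0 = Z.
  H_1: rank ker ∂_1 − rank ∂_2 = (6 − 3) − 3 = 0, and the invariant factors of ∂_2 are all 1, so H_1 = 0.
  H_2: rank ker ∂_2 − rank ∂_3 = (4 − 3) − 1 = 0, and the invariant factors of ∂_3 are all 1, so H_2 = 0.
  H_3: rank ker ∂_3 − rank ∂_4 = (1 − 1) − 0 = 0, and there is no ∂_4, so H_3 = 0.

(K is a triangulation of the 3-simplex.)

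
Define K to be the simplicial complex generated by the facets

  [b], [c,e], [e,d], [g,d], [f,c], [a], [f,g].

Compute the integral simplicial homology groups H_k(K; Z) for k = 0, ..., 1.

We work with the vertex ordering a < b < c < d < e < f < g. The simplices of K, each written with vertices in increasing order, are:

  0-simplices (7): a, b, c, d, e, f, g
  1-simplices (5): ce, cf, de, dg, fg

Hence C_0 ≅ Z^7, C_1 ≅ Z^5.

Boundary ∂_1: C_1 → C_0 maps an edge to its endpoints' difference, ∂[p,q] = q − p.
As a 7×5 matrix over Z this has rank 4, with invariant factors (1,1,1,1).

Computing H_k = (kernel of ∂_k) / (image of ∂_{k+1}):

  H_0: rank C_0 − rank ∂_1 = 7 − 4 = 3, and the invariant factors of ∂_1 are all 1, so H_0 ≅ Z^3.
  H_1: rank ker ∂_1 − rank ∂_2 = (5 − 4) − 0 = 1, and there is no ∂_2, so H_1 ≅ Z.

As a check, the Euler characteristic is 7 − 5 = 2, which agrees with 3 − 1 = 2.

H_0 ≅ Z^3,  H_1 ≅ Z.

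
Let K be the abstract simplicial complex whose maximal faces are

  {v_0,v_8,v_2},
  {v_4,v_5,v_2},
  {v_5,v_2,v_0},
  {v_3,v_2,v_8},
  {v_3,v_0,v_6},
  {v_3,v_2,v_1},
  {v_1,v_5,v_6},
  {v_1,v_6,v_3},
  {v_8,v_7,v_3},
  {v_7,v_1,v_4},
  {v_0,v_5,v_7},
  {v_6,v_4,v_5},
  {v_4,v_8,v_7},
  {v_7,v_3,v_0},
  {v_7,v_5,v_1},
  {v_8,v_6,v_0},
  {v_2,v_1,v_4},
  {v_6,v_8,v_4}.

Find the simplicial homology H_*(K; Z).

H_0 = Z,  H_1 = Z ⊕ Z_2,  H_2 = 0.

We work with the vertex ordering v_0 < v_1 < v_2 < v_3 < v_4 < v_5 < v_6 < v_7 < v_8. The simplices of K, each written with vertices in increasing order, are:

  0-simplices (9): [v_0], [v_1], [v_2], [v_3], [v_4], [v_5], [v_6], [v_7], [v_8]
  1-simplices (27): (27 of them)
  2-simplices (18): (18 of them)

Hence C_0 ≅ Z^9, C_1 ≅ Z^27, C_2 ≅ Z^18.

The boundary map ∂_1: C_1 → C_0 maps an edge to its endpoints' difference, ∂[p,q] = q − p. For instance
  ∂[v_1,v_3] = [v_3] − [v_1].
The 9×27 boundary matrix has rank 8 and Smith normal form diag(1,1,1,1,1,1,1,1).

Boundary ∂_2: C_2 → C_1 sends each 2-simplex [p,q,r] to [q,r] − [p,r] + [p,q]. For instance
  ∂[v_2,v_4,v_5] = [v_4,v_5] − [v_2,v_5] + [v_2,v_4],
  ∂[v_0,v_2,v_8] = [v_2,v_8] − [v_0,v_8] + [v_0,v_2].
The 27×18 boundary matrix has rank 18 and Smith normal form diag(1,1,1,1,1,1,1,1,1,1,1,1,1,1,1,1,1,2).

Reading off H_k = ker ∂_k / im ∂_{k+1}:

  H_0: rank C_0 − rank ∂_1 = 9 − 8 = 1, and the invariant factors of ∂_1 are all 1, so H_0 = Z.
  H_1: rank ker ∂_1 − rank ∂_2 = (27 − 8) − 18 = 1, and ∂_2 has invariant factor 2 > 1, so H_1 = Z ⊕ Z_2.
  H_2: rank ker ∂_2 − rank ∂_3 = (18 − 18) − 0 = 0, and there is no ∂_3, so H_2 = 0.

(K is a triangulation of the Klein bottle.)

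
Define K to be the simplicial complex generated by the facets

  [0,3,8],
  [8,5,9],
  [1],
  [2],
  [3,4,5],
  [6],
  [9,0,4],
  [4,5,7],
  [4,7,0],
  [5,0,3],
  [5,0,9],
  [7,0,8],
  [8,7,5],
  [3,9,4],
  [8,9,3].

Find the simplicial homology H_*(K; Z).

H_0 = Z^4,  H_1 = Z_2,  H_2 = 0.

Order the vertices as 0 < 1 < 2 < 3 < 4 < 5 < 6 < 7 < 8 < 9. Listing each simplex with vertices in this order, K has dimension 2 with simplices:

  0-simplices (10): [0], [1], [2], [3], [4], [5], [6], [7], [8], [9]
  1-simplices (18): [0,3], [0,4], [0,5], [0,7], [0,8], [0,9], [3,4], [3,5], [3,8], [3,9], [4,5], [4,7], [4,9], [5,7], [5,8], [5,9], [7,8], [8,9]
  2-simplices (12): [0,3,5], [0,3,8], [0,4,7], [0,4,9], [0,5,9], [0,7,8], [3,4,5], [3,4,9], [3,8,9], [4,5,7], [5,7,8], [5,8,9]

giving chain groups C_0 ≅ Z^10, C_1 ≅ Z^18, C_2 ≅ Z^12.

Boundary ∂_1: C_1 → C_0 maps an edge to its endpoints' difference, ∂[p,q] = q − p. For instance
  ∂[3,8] = [8] − [3].
This gives a 10×18 integer matrix of rank 6; reducing to Smith normal form yields diagonal entries (1,1,1,1,1,1).

∂_2: C_2 → C_1 acts by ∂[p,q,r] = [q,r] − [p,r] + [p,q]. For instance
  ∂[5,8,9] = [8,9] − [5,9] + [5,8],
  ∂[0,3,5] = [3,5] − [0,5] + [0,3].
The 18×12 boundary matrix has rank 12 and Smith normal form diag(1,1,1,1,1,1,1,1,1,1,1,2).

From H_k ≅ ker(∂_k) / im(∂_{k+1}) we obtain:

  H_0: rank C_0 − rank ∂_1 = 10 − 6 = 4, and the invariant factors of ∂_1 are all 1, so H_0 = Z^4.
  H_1: rank ker ∂_1 − rank ∂_2 = (18 − 6) − 12 = 0, and ∂_2 has invariant factor 2 > 1, so H_1 = Z_2.
  H_2: rank ker ∂_2 − rank ∂_3 = (12 − 12) − 0 = 0, and there is no ∂_3, so H_2 = 0.

As a check, the Euler characteristic is 10 − 18 + 12 = 4, which agrees with 4 − 0 + 0 = 4.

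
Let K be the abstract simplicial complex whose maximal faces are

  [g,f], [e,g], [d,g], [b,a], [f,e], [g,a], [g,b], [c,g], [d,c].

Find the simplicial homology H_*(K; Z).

H_0 ≅ Z,  H_1 ≅ Z^3.

K has 7 vertices, 9 edges.
rank ∂_0 = 0, rank ∂_1 = 6 ⇒ b_0 = 7 − 0 − 6 = 1; all invariant factors of ∂_1 are 1 so no torsion. So H_0 = Z.
rank ∂_1 = 6, rank ∂_2 = 0 ⇒ b_1 = 9 − 6 − 0 = 3. So H_1 = Z^3.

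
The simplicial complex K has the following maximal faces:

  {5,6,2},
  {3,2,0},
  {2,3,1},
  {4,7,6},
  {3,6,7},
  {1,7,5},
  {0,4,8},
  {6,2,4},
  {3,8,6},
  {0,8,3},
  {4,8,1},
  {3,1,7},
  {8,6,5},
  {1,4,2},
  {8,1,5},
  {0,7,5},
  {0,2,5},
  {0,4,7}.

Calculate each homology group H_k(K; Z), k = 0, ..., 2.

H_0 ≅ Z,  H_1 ≅ Z^2,  H_2 ≅ Z.

Fix the vertex order 0 < 1 < 2 < 3 < 4 < 5 < 6 < 7 < 8 and write every simplex with vertices in increasing order. Then dim K = 2 and the simplices of K are:

  0-simplices (9): [0], [1], [2], [3], [4], [5], [6], [7], [8]
  1-simplices (27): (27 of them)
  2-simplices (18): [0,2,3], [0,2,5], [0,3,8], [0,4,7], [0,4,8], [0,5,7], [1,2,3], [1,2,4], [1,3,7], [1,4,8], [1,5,7], [1,5,8], [2,4,6], [2,5,6], [3,6,7], [3,6,8], [4,6,7], [5,6,8]

Hence C_0 ≅ Z^9, C_1 ≅ Z^27, C_2 ≅ Z^18.

∂_1: C_1 → C_0 sends each edge [p,q] (with p < q) to q − p.
The resulting 9×27 matrix has rank 8, and its Smith normal form has invariant factors (1,1,1,1,1,1,1,1).

∂_2: C_2 → C_1 maps a triangle to the signed sum of its edges. For instance
  ∂[1,2,4] = [2,4] − [1,4] + [1,2],
  ∂[0,3,8] = [3,8] − [0,8] + [0,3].
The resulting 27×18 matrix has rank 17, and its Smith normal form has invariant factors (1,1,1,1,1,1,1,1,1,1,1,1,1,1,1,1,1).

Now H_k = ker ∂_k / im ∂_{k+1}, so:

  H_0: rank C_0 − rank ∂_1 = 9 − 8 = 1, and the invariant factors of ∂_1 are all 1, so H_0 = Z.
  H_1: rank ker ∂_1 − rank ∂_2 = (27 − 8) − 17 = 2, and the invariant factors of ∂_2 are all 1, so H_1 = Z^2.
  H_2: rank ker ∂_2 − rank ∂_3 = (18 − 17) − 0 = 1, and there is no ∂_3, so H_2 = Z.

As a check, the Euler characteristic is 9 − 27 + 18 = 0, which agrees with 1 − 2 + 1 = 0.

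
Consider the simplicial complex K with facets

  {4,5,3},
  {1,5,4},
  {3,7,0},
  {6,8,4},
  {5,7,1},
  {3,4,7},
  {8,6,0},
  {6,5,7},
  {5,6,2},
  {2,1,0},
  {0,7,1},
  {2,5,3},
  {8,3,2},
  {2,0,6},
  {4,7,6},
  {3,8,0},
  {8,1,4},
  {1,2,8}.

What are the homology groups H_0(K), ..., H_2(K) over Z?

We work with the vertex ordering 0 < 1 < 2 < 3 < 4 < 5 < 6 < 7 < 8. The simplices of K, each written with vertices in increasing order, are:

  0-simplices (9): [0], [1], [2], [3], [4], [5], [6], [7], [8]
  1-simplices (27): (27 of them)
  2-simplices (18): [0,1,2], [0,1,7], [0,2,6], [0,3,7], [0,3,8], [0,6,8], [1,2,8], [1,4,5], [1,4,8], [1,5,7], [2,3,5], [2,3,8], [2,5,6], [3,4,5], [3,4,7], [4,6,7], [4,6,8], [5,6,7]

so the chain groups are C_0 ≅ Z^9, C_1 ≅ Z^27, C_2 ≅ Z^18.

Boundary ∂_1: C_1 → C_0 is given by ∂[p,q] = [q] − [p]. For instance
  ∂[3,8] = [8] − [3].
This gives a 9×27 integer matrix of rank 8; reducing to Smith normal form yields diagonal entries (1,1,1,1,1,1,1,1).

∂_2: C_2 → C_1 maps a triangle to the signed sum of its edges. For instance
  ∂[0,1,2] = [1,2] − [0,2] + [0,1],
  ∂[1,4,5] = [4,5] − [1,5] + [1,4].
The resulting 27×18 matrix has rank 18, and its Smith normal form has invariant factors (1,1,1,1,1,1,1,1,1,1,1,1,1,1,1,1,1,2).

Reading off H_k = ker ∂_k / im ∂_{k+1}:

  H_0: rank C_0 − rank ∂_1 = 9 − 8 = 1, and the invariant factors of ∂_1 are all 1, so H_0 = Z.
  H_1: rank ker ∂_1 − rank ∂_2 = (27 − 8) − 18 = 1, and ∂_2 has invariant factor 2 > 1, so H_1 = Z ⊕ Z/2.
  H_2: rank ker ∂_2 − rank ∂_3 = (18 − 18) − 0 = 0, and there is no ∂_3, so H_2 = 0.

H_0 = Z,  H_1 = Z ⊕ Z/2,  H_2 = 0.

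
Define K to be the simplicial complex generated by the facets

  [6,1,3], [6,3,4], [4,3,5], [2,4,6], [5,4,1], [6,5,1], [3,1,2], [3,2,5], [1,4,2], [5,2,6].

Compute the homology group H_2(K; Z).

H_2 ≅ 0.

Order the vertices as 1 < 2 < 3 < 4 < 5 < 6. Listing each simplex with vertices in this order, K has dimension 2 with simplices:

  0-simplices (6): [1], [2], [3], [4], [5], [6]
  1-simplices (15): [1,2], [1,3], [1,4], [1,5], [1,6], [2,3], [2,4], [2,5], [2,6], [3,4], [3,5], [3,6], [4,5], [4,6], [5,6]
  2-simplices (10): [1,2,3], [1,2,4], [1,3,6], [1,4,5], [1,5,6], [2,3,5], [2,4,6], [2,5,6], [3,4,5], [3,4,6]

Hence C_0 ≅ Z^6, C_1 ≅ Z^15, C_2 ≅ Z^10.

∂_1: C_1 → C_0 maps an edge to its endpoints' difference, ∂[p,q] = q − p. For instance
  ∂[2,5] = [5] − [2].
The resulting 6×15 matrix has rank 5, and its Smith normal form has invariant factors (1,1,1,1,1).

∂_2: C_2 → C_1 sends each 2-simplex [p,q,r] to [q,r] − [p,r] + [p,q]. For instance
  ∂[1,2,3] = [2,3] − [1,3] + [1,2],
  ∂[2,4,6] = [4,6] − [2,6] + [2,4].
The resulting 15×10 matrix has rank 10, and its Smith normal form has invariant factors (1,1,1,1,1,1,1,1,1,2).

Computing H_k = (kernel of ∂_k) / (image of ∂_{k+1}):

  H_2: rank ker ∂_2 − rank ∂_3 = (10 − 10) − 0 = 0, and there is no ∂_3, so H_2 ≅ 0.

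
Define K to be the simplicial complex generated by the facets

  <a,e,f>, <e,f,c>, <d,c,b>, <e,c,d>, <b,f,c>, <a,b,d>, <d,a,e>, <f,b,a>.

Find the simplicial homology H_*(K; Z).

H_0 = Z,  H_1 = 0,  H_2 = Z.

K has 6 vertices, 12 edges, 8 triangles.
rank ∂_0 = 0, rank ∂_1 = 5 ⇒ b_0 = 6 − 0 − 5 = 1; all invariant factors of ∂_1 are 1 so no torsion. So H_0 = Z.
rank ∂_1 = 5, rank ∂_2 = 7 ⇒ b_1 = 12 − 5 − 7 = 0; all invariant factors of ∂_2 are 1 so no torsion. So H_1 = 0.
rank ∂_2 = 7, rank ∂_3 = 0 ⇒ b_2 = 8 − 7 − 0 = 1. So H_2 = Z.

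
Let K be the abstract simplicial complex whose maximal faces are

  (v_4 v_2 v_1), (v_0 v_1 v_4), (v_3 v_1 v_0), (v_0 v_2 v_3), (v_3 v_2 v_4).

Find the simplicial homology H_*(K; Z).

Fix the vertex order v_0 < v_1 < v_2 < v_3 < v_4 and write every simplex with vertices in increasing order. Then dim K = 2 and the simplices of K are:

  0-simplices (5): [v_0], [v_1], [v_2], [v_3], [v_4]
  1-simplices (10): [v_0,v_1], [v_0,v_2], [v_0,v_3], [v_0,v_4], [v_1,v_2], [v_1,v_3], [v_1,v_4], [v_2,v_3], [v_2,v_4], [v_3,v_4]
  2-simplices (5): [v_0,v_1,v_3], [v_0,v_1,v_4], [v_0,v_2,v_3], [v_1,v_2,v_4], [v_2,v_3,v_4]

so the chain groups are C_0 ≅ Z^5, C_1 ≅ Z^10, C_2 ≅ Z^5.

∂_1: C_1 → C_0 is given by ∂[p,q] = [q] − [p]. For instance
  ∂[v_0,v_3] = [v_3] − [v_0].
The resulting 5×10 matrix has rank 4, and its Smith normal form has invariant factors (1,1,1,1).

Boundary ∂_2: C_2 → C_1 acts by ∂[p,q,r] = [q,r] − [p,r] + [p,q]. For instance
  ∂[v_0,v_1,v_4] = [v_1,v_4] − [v_0,v_4] + [v_0,v_1],
  ∂[v_0,v_2,v_3] = [v_2,v_3] − [v_0,v_3] + [v_0,v_2].
The resulting 10×5 matrix has rank 5, and its Smith normal form has invariant factors (1,1,1,1,1).

From H_k ≅ ker(∂_k) / im(∂_{k+1}) we obtain:

  H_0: rank C_0 − rank ∂_1 = 5 − 4 = 1, and the invariant factors of ∂_1 are all 1, so H_0 ≅ Z.
  H_1: rank ker ∂_1 − rank ∂_2 = (10 − 4) − 5 = 1, and the invariant factors of ∂_2 are all 1, so H_1 ≅ Z.
  H_2: rank ker ∂_2 − rank ∂_3 = (5 − 5) − 0 = 0, and there is no ∂_3, so H_2 ≅ 0.

H_0 = Z,  H_1 = Z,  H_2 = 0.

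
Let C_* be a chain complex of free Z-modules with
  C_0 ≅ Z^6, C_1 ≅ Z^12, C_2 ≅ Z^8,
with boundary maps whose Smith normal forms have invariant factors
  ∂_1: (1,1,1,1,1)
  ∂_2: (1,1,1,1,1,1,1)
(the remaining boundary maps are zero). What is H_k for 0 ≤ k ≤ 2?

H_0: b_0 = 6 − 0 − 5 = 1; torsion from ∂_1 factors > 1: none. So H_0 ≅ Z.
H_1: b_1 = 12 − 5 − 7 = 0; torsion from ∂_2 factors > 1: none. So H_1 ≅ 0.
H_2: b_2 = 8 − 7 − 0 = 1; torsion from ∂_3 factors > 1: none. So H_2 ≅ Z.

H_0 ≅ Z,  H_1 = 0,  H_2 ≅ Z.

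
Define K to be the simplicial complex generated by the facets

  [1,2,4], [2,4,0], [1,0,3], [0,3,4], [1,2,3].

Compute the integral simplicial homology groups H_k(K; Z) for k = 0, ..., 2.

We work with the vertex ordering 0 < 1 < 2 < 3 < 4. The simplices of K, each written with vertices in increasing order, are:

  0-simplices (5): [0], [1], [2], [3], [4]
  1-simplices (10): [0,1], [0,2], [0,3], [0,4], [1,2], [1,3], [1,4], [2,3], [2,4], [3,4]
  2-simplices (5): [0,1,3], [0,2,4], [0,3,4], [1,2,3], [1,2,4]

Hence C_0 ≅ Z^5, C_1 ≅ Z^10, C_2 ≅ Z^5.

The boundary map ∂_1: C_1 → C_0 is given by ∂[p,q] = [q] − [p].
This gives a 5×10 integer matrix of rank 4; reducing to Smith normal form yields diagonal entries (1,1,1,1).

Boundary ∂_2: C_2 → C_1 acts by ∂[p,q,r] = [q,r] − [p,r] + [p,q]. For instance
  ∂[0,1,3] = [1,3] − [0,3] + [0,1],
  ∂[0,2,4] = [2,4] − [0,4] + [0,2].
The resulting 10×5 matrix has rank 5, and its Smith normal form has invariant factors (1,1,1,1,1).

From H_k ≅ ker(∂_k) / im(∂_{k+1}) we obtain:

  H_0: rank C_0 − rank ∂_1 = 5 − 4 = 1, and the invariant factors of ∂_1 are all 1, so H_0 ≅ Z.
  H_1: rank ker ∂_1 − rank ∂_2 = (10 − 4) − 5 = 1, and the invariant factors of ∂_2 are all 1, so H_1 ≅ Z.
  H_2: rank ker ∂_2 − rank ∂_3 = (5 − 5) − 0 = 0, and there is no ∂_3, so H_2 ≅ 0.

As a check, the Euler characteristic is 5 − 10 + 5 = 0, which agrees with 1 − 1 + 0 = 0.
(K is a triangulation of the Möbius band.)

H_0 ≅ Z,  H_1 ≅ Z,  H_2 = 0.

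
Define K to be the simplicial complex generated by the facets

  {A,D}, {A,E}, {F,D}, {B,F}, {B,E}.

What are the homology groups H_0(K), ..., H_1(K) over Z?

We work with the vertex ordering A < B < D < E < F. The simplices of K, each written with vertices in increasing order, are:

  0-simplices (5): A, B, D, E, F
  1-simplices (5): AD, AE, BE, BF, DF

giving chain groups C_0 ≅ Z^5, C_1 ≅ Z^5.

Boundary ∂_1: C_1 → C_0 sends each edge [p,q] (with p < q) to q − p.
This gives a 5×5 integer matrix of rank 4; reducing to Smith normal form yields diagonal entries (1,1,1,1).

From H_k ≅ ker(∂_k) / im(∂_{k+1}) we obtain:

  H_0: rank C_0 − rank ∂_1 = 5 − 4 = 1, and the invariant factors of ∂_1 are all 1, so H_0 ≅ Z.
  H_1: rank ker ∂_1 − rank ∂_2 = (5 − 4) − 0 = 1, and there is no ∂_2, so H_1 ≅ Z.

H_0 ≅ Z,  H_1 ≅ Z.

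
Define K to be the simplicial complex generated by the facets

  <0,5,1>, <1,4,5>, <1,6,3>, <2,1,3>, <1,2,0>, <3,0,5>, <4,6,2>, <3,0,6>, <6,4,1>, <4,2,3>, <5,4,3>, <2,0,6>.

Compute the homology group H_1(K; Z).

H_1 = Z/2.

K has 7 vertices, 18 edges, 12 triangles.
rank ∂_1 = 6, rank ∂_2 = 12 ⇒ b_1 = 18 − 6 − 12 = 0; ∂_2 has invariant factor(s) [2] giving torsion. So H_1 = Z/2.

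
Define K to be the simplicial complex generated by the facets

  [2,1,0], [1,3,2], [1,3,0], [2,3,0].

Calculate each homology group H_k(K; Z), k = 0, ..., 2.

H_0 ≅ Z,  H_1 = 0,  H_2 ≅ Z.

Take the total order 0 < 1 < 2 < 3 on the vertex set. Then K (dimension 2) consists of the simplices:

  0-simplices (4): [0], [1], [2], [3]
  1-simplices (6): [0,1], [0,2], [0,3], [1,2], [1,3], [2,3]
  2-simplices (4): [0,1,2], [0,1,3], [0,2,3], [1,2,3]

so the chain groups are C_0 ≅ Z^4, C_1 ≅ Z^6, C_2 ≅ Z^4.

∂_1: C_1 → C_0 maps an edge to its endpoints' difference, ∂[p,q] = q − p. For instance
  ∂[1,2] = [2] − [1].
The resulting 4×6 matrix has rank 3, and its Smith normal form has invariant factors (1,1,1).

∂_2: C_2 → C_1 sends each 2-simplex [p,q,r] to [q,r] − [p,r] + [p,q]. For instance
  ∂[1,2,3] = [2,3] − [1,3] + [1,2],
  ∂[0,2,3] = [2,3] − [0,3] + [0,2].
This gives a 6×4 integer matrix of rank 3; reducing to Smith normal form yields diagonal entries (1,1,1).

Computing H_k = (kernel of ∂_k) / (image of ∂_{k+1}):

  H_0: rank C_0 − rank ∂_1 = 4 − 3 = 1, and the invariant factors of ∂_1 are all 1, so H_0 = Z.
  H_1: rank ker ∂_1 − rank ∂_2 = (6 − 3) − 3 = 0, and the invariant factors of ∂_2 are all 1, so H_1 = 0.
  H_2: rank ker ∂_2 − rank ∂_3 = (4 − 3) − 0 = 1, and there is no ∂_3, so H_2 = Z.

As a check, the Euler characteristic is 4 − 6 + 4 = 2, which agrees with 1 − 0 + 1 = 2.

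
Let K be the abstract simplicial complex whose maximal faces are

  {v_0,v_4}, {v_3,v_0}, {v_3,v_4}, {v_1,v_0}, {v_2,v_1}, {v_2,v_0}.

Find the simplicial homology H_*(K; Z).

We work with the vertex ordering v_0 < v_1 < v_2 < v_3 < v_4. The simplices of K, each written with vertices in increasing order, are:

  0-simplices (5): [v_0], [v_1], [v_2], [v_3], [v_4]
  1-simplices (6): [v_0,v_1], [v_0,v_2], [v_0,v_3], [v_0,v_4], [v_1,v_2], [v_3,v_4]

Hence C_0 ≅ Z^5, C_1 ≅ Z^6.

Boundary ∂_1: C_1 → C_0 sends each edge [p,q] (with p < q) to q − p. For instance
  ∂[v_0,v_3] = [v_3] − [v_0].
The 5×6 boundary matrix has rank 4 and Smith normal form diag(1,1,1,1).

From H_k ≅ ker(∂_k) / im(∂_{k+1}) we obtain:

  H_0: rank C_0 − rank ∂_1 = 5 − 4 = 1, and the invariant factors of ∂_1 are all 1, so H_0 ≅ Z.
  H_1: rank ker ∂_1 − rank ∂_2 = (6 − 4) − 0 = 2, and there is no ∂_2, so H_1 ≅ Z^2.

H_0 ≅ Z,  H_1 ≅ Z^2.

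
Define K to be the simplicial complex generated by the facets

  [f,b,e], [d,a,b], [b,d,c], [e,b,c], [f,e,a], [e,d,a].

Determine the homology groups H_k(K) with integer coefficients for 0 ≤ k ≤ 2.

H_0 ≅ Z,  H_1 ≅ Z,  H_2 = 0.

We work with the vertex ordering a < b < c < d < e < f. The simplices of K, each written with vertices in increasing order, are:

  0-simplices (6): a, b, c, d, e, f
  1-simplices (12): ab, ad, ae, af, bc, bd, be, bf, cd, ce, de, ef
  2-simplices (6): abd, ade, aef, bcd, bce, bef

Hence C_0 ≅ Z^6, C_1 ≅ Z^12, C_2 ≅ Z^6.

∂_1: C_1 → C_0 is given by ∂[p,q] = [q] − [p].
As a 6×12 matrix over Z this has rank 5, with invariant factors (1,1,1,1,1).

∂_2: C_2 → C_1 maps a triangle to the signed sum of its edges. For instance
  ∂bcd = cd − bd + bc,
  ∂aef = ef − af + ae.
As a 12×6 matrix over Z this has rank 6, with invariant factors (1,1,1,1,1,1).

Computing H_k = (kernel of ∂_k) / (image of ∂_{k+1}):

  H_0: rank C_0 − rank ∂_1 = 6 − 5 = 1, and the invariant factors of ∂_1 are all 1, so H_0 = Z.
  H_1: rank ker ∂_1 − rank ∂_2 = (12 − 5) − 6 = 1, and the invariant factors of ∂_2 are all 1, so H_1 = Z.
  H_2: rank ker ∂_2 − rank ∂_3 = (6 − 6) − 0 = 0, and there is no ∂_3, so H_2 = 0.

As a check, the Euler characteristic is 6 − 12 + 6 = 0, which agrees with 1 − 1 + 0 = 0.
(K is a triangulation of the cylinder S^1 x I.)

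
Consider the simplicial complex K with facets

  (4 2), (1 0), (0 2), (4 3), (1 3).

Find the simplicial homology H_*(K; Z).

Order the vertices as 0 < 1 < 2 < 3 < 4. Listing each simplex with vertices in this order, K has dimension 1 with simplices:

  0-simplices (5): [0], [1], [2], [3], [4]
  1-simplices (5): [0,1], [0,2], [1,3], [2,4], [3,4]

Hence C_0 ≅ Z^5, C_1 ≅ Z^5.

The boundary map ∂_1: C_1 → C_0 is given by ∂[p,q] = [q] − [p]. For instance
  ∂[0,2] = [2] − [0].
The 5×5 boundary matrix has rank 4 and Smith normal form diag(1,1,1,1).

Computing H_k = (kernel of ∂_k) / (image of ∂_{k+1}):

  H_0: rank C_0 − rank ∂_1 = 5 − 4 = 1, and the invariant factors of ∂_1 are all 1, so H_0 ≅ Z.
  H_1: rank ker ∂_1 − rank ∂_2 = (5 − 4) − 0 = 1, and there is no ∂_2, so H_1 ≅ Z.

As a check, the Euler characteristic is 5 − 5 = 0, which agrees with 1 − 1 = 0.

H_0 = Z,  H_1 = Z.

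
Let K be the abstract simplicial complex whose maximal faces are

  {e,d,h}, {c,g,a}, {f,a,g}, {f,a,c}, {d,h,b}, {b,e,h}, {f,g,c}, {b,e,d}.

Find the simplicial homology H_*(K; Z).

H_0 ≅ Z^2,  H_1 = 0,  H_2 ≅ Z^2.

We work with the vertex ordering a < b < c < d < e < f < g < h. The simplices of K, each written with vertices in increasing order, are:

  0-simplices (8): a, b, c, d, e, f, g, h
  1-simplices (12): ac, af, ag, bd, be, bh, cf, cg, de, dh, eh, fg
  2-simplices (8): acf, acg, afg, bde, bdh, beh, cfg, deh

giving chain groups C_0 ≅ Z^8, C_1 ≅ Z^12, C_2 ≅ Z^8.

∂_1: C_1 → C_0 maps an edge to its endpoints' difference, ∂[p,q] = q − p.
This gives a 8×12 integer matrix of rank 6; reducing to Smith normal form yields diagonal entries (1,1,1,1,1,1).

The boundary map ∂_2: C_2 → C_1 maps a triangle to the signed sum of its edges. For instance
  ∂bde = de − be + bd,
  ∂afg = fg − ag + af.
As a 12×8 matrix over Z this has rank 6, with invariant factors (1,1,1,1,1,1).

Now H_k = ker ∂_k / im ∂_{k+1}, so:

  H_0: rank C_0 − rank ∂_1 = 8 − 6 = 2, and the invariant factors of ∂_1 are all 1, so H_0 ≅ Z^2.
  H_1: rank ker ∂_1 − rank ∂_2 = (12 − 6) − 6 = 0, and the invariant factors of ∂_2 are all 1, so H_1 ≅ 0.
  H_2: rank ker ∂_2 − rank ∂_3 = (8 − 6) − 0 = 2, and there is no ∂_3, so H_2 ≅ Z^2.

(K is a triangulation of the disjoint union of the 2-sphere S^2 and the 2-sphere S^2.)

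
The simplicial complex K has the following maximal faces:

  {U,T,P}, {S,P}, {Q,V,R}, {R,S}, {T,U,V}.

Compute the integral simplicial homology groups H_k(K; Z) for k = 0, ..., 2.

K has 7 vertices, 10 edges, 3 triangles.
rank ∂_0 = 0, rank ∂_1 = 6 ⇒ b_0 = 7 − 0 − 6 = 1; all invariant factors of ∂_1 are 1 so no torsion. So H_0 ≅ Z.
rank ∂_1 = 6, rank ∂_2 = 3 ⇒ b_1 = 10 − 6 − 3 = 1; all invariant factors of ∂_2 are 1 so no torsion. So H_1 ≅ Z.
rank ∂_2 = 3, rank ∂_3 = 0 ⇒ b_2 = 3 − 3 − 0 = 0. So H_2 ≅ 0.

H_0 ≅ Z,  H_1 ≅ Z,  H_2 = 0.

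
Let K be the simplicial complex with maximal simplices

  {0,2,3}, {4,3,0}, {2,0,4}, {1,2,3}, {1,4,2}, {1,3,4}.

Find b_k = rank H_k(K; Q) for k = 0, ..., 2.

b_0 = 1, b_1 = 0, b_2 = 1.

Fix the vertex order 0 < 1 < 2 < 3 < 4 and write every simplex with vertices in increasing order. Then dim K = 2 and the simplices of K are:

  0-simplices (5): [0], [1], [2], [3], [4]
  1-simplices (9): [0,2], [0,3], [0,4], [1,2], [1,3], [1,4], [2,3], [2,4], [3,4]
  2-simplices (6): [0,2,3], [0,2,4], [0,3,4], [1,2,3], [1,2,4], [1,3,4]

Hence C_0 ≅ Z^5, C_1 ≅ Z^9, C_2 ≅ Z^6.

∂_1: C_1 → C_0 sends each edge [p,q] (with p < q) to q − p.
The resulting 5×9 matrix has rank 4, and its Smith normal form has invariant factors (1,1,1,1).

Boundary ∂_2: C_2 → C_1 acts by ∂[p,q,r] = [q,r] − [p,r] + [p,q]. For instance
  ∂[0,3,4] = [3,4] − [0,4] + [0,3],
  ∂[0,2,3] = [2,3] − [0,3] + [0,2].
As a 9×6 matrix over Z this has rank 5, with invariant factors (1,1,1,1,1).

Reading off H_k = ker ∂_k / im ∂_{k+1}:

  H_0: rank C_0 − rank ∂_1 = 5 − 4 = 1, and the invariant factors of ∂_1 are all 1, so H_0 ≅ Z.
  H_1: rank ker ∂_1 − rank ∂_2 = (9 − 4) − 5 = 0, and the invariant factors of ∂_2 are all 1, so H_1 ≅ 0.
  H_2: rank ker ∂_2 − rank ∂_3 = (6 − 5) − 0 = 1, and there is no ∂_3, so H_2 ≅ Z.

Hence the Betti numbers are b_0 = 1, b_1 = 0, b_2 = 1.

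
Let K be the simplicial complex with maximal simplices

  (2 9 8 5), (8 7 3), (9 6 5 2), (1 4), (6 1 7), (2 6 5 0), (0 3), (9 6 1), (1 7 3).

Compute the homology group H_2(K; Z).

Fix the vertex order 0 < 1 < 2 < 3 < 4 < 5 < 6 < 7 < 8 < 9 and write every simplex with vertices in increasing order. Then dim K = 3 and the simplices of K are:

  0-simplices (10): [0], [1], [2], [3], [4], [5], [6], [7], [8], [9]
  1-simplices (22): [0,2], [0,3], [0,5], [0,6], [1,3], [1,4], [1,6], [1,7], [1,9], [2,5], [2,6], [2,8], [2,9], [3,7], [3,8], [5,6], [5,8], [5,9], [6,7], [6,9], [7,8], [8,9]
  2-simplices (14): [0,2,5], [0,2,6], [0,5,6], [1,3,7], [1,6,7], [1,6,9], [2,5,6], [2,5,8], [2,5,9], [2,6,9], [2,8,9], [3,7,8], [5,6,9], [5,8,9]
  3-simplices (3): [0,2,5,6], [2,5,6,9], [2,5,8,9]

Hence C_0 ≅ Z^10, C_1 ≅ Z^22, C_2 ≅ Z^14, C_3 ≅ Z^3.

∂_1: C_1 → C_0 is given by ∂[p,q] = [q] − [p]. For instance
  ∂[1,9] = [9] − [1].
The 10×22 boundary matrix has rank 9 and Smith normal form diag(1,1,1,1,1,1,1,1,1).

∂_2: C_2 → C_1 acts by ∂[p,q,r] = [q,r] − [p,r] + [p,q]. For instance
  ∂[1,6,7] = [6,7] − [1,7] + [1,6],
  ∂[1,6,9] = [6,9] − [1,9] + [1,6].
The resulting 22×14 matrix has rank 11, and its Smith normal form has invariant factors (1,1,1,1,1,1,1,1,1,1,1).

The boundary map ∂_3: C_3 → C_2 sends each 3-simplex σ to the alternating sum Σ_i (−1)^i (σ with its i-th vertex removed). For instance
  ∂[2,5,6,9] = [5,6,9] − [2,6,9] + [2,5,9] − [2,5,6],
  ∂[2,5,8,9] = [5,8,9] − [2,8,9] + [2,5,9] − [2,5,8].
As a 14×3 matrix over Z this has rank 3, with invariant factors (1,1,1).

From H_k ≅ ker(∂_k) / im(∂_{k+1}) we obtain:

  H_2: rank ker ∂_2 − rank ∂_3 = (14 − 11) − 3 = 0, and the invariant factors of ∂_3 are all 1, so H_2 ≅ 0.

H_2 ≅ 0.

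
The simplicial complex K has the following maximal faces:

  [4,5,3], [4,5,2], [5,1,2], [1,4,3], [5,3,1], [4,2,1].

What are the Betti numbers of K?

We work with the vertex ordering 1 < 2 < 3 < 4 < 5. The simplices of K, each written with vertices in increasing order, are:

  0-simplices (5): [1], [2], [3], [4], [5]
  1-simplices (9): [1,2], [1,3], [1,4], [1,5], [2,4], [2,5], [3,4], [3,5], [4,5]
  2-simplices (6): [1,2,4], [1,2,5], [1,3,4], [1,3,5], [2,4,5], [3,4,5]

so the chain groups are C_0 ≅ Z^5, C_1 ≅ Z^9, C_2 ≅ Z^6.

∂_1: C_1 → C_0 sends each edge [p,q] (with p < q) to q − p. For instance
  ∂[3,4] = [4] − [3].
This gives a 5×9 integer matrix of rank 4; reducing to Smith normal form yields diagonal entries (1,1,1,1).

The boundary map ∂_2: C_2 → C_1 acts by ∂[p,q,r] = [q,r] − [p,r] + [p,q]. For instance
  ∂[1,2,4] = [2,4] − [1,4] + [1,2],
  ∂[3,4,5] = [4,5] − [3,5] + [3,4].
The resulting 9×6 matrix has rank 5, and its Smith normal form has invariant factors (1,1,1,1,1).

Computing H_k = (kernel of ∂_k) / (image of ∂_{k+1}):

  H_0: rank C_0 − rank ∂_1 = 5 − 4 = 1, and the invariant factors of ∂_1 are all 1, so H_0 ≅ Z.
  H_1: rank ker ∂_1 − rank ∂_2 = (9 − 4) − 5 = 0, and the invariant factors of ∂_2 are all 1, so H_1 ≅ 0.
  H_2: rank ker ∂_2 − rank ∂_3 = (6 − 5) − 0 = 1, and there is no ∂_3, so H_2 ≅ Z.

As a check, the Euler characteristic is 5 − 9 + 6 = 2, which agrees with 1 − 0 + 1 = 2.

Hence the Betti numbers are b_0 = 1, b_1 = 0, b_2 = 1.

b_0 = 1, b_1 = 0, b_2 = 1.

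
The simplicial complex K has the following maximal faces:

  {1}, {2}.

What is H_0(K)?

K has 2 vertices.
rank ∂_0 = 0, rank ∂_1 = 0 ⇒ b_0 = 2 − 0 − 0 = 2. So H_0 = Z^2.

H_0 ≅ Z^2.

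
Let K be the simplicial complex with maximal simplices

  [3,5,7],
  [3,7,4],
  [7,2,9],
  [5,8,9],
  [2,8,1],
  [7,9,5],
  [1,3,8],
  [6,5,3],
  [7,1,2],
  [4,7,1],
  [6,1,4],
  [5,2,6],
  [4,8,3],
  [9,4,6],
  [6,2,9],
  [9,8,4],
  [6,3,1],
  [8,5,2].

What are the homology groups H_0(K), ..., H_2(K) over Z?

Fix the vertex order 1 < 2 < 3 < 4 < 5 < 6 < 7 < 8 < 9 and write every simplex with vertices in increasing order. Then dim K = 2 and the simplices of K are:

  0-simplices (9): [1], [2], [3], [4], [5], [6], [7], [8], [9]
  1-simplices (27): (27 of them)
  2-simplices (18): [1,2,7], [1,2,8], [1,3,6], [1,3,8], [1,4,6], [1,4,7], [2,5,6], [2,5,8], [2,6,9], [2,7,9], [3,4,7], [3,4,8], [3,5,6], [3,5,7], [4,6,9], [4,8,9], [5,7,9], [5,8,9]

so the chain groups are C_0 ≅ Z^9, C_1 ≅ Z^27, C_2 ≅ Z^18.

The boundary map ∂_1: C_1 → C_0 is given by ∂[p,q] = [q] − [p]. For instance
  ∂[3,5] = [5] − [3].
The resulting 9×27 matrix has rank 8, and its Smith normal form has invariant factors (1,1,1,1,1,1,1,1).

Boundary ∂_2: C_2 → C_1 sends each 2-simplex [p,q,r] to [q,r] − [p,r] + [p,q]. For instance
  ∂[5,8,9] = [8,9] − [5,9] + [5,8],
  ∂[1,4,6] = [4,6] − [1,6] + [1,4].
This gives a 27×18 integer matrix of rank 18; reducing to Smith normal form yields diagonal entries (1,1,1,1,1,1,1,1,1,1,1,1,1,1,1,1,1,2).

Reading off H_k = ker ∂_k / im ∂_{k+1}:

  H_0: rank C_0 − rank ∂_1 = 9 − 8 = 1, and the invariant factors of ∂_1 are all 1, so H_0 ≅ Z.
  H_1: rank ker ∂_1 − rank ∂_2 = (27 − 8) − 18 = 1, and ∂_2 has invariant factor 2 > 1, so H_1 ≅ Z ⊕ Z/2.
  H_2: rank ker ∂_2 − rank ∂_3 = (18 − 18) − 0 = 0, and there is no ∂_3, so H_2 ≅ 0.

As a check, the Euler characteristic is 9 − 27 + 18 = 0, which agrees with 1 − 1 + 0 = 0.
(K is a triangulation of the Klein bottle.)

H_0 ≅ Z,  H_1 ≅ Z ⊕ Z/2,  H_2 = 0.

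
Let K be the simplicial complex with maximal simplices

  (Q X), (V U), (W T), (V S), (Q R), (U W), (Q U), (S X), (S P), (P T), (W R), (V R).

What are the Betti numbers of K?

b_0 = 1, b_1 = 4.

We work with the vertex ordering P < Q < R < S < T < U < V < W < X. The simplices of K, each written with vertices in increasing order, are:

  0-simplices (9): P, Q, R, S, T, U, V, W, X
  1-simplices (12): PS, PT, QR, QU, QX, RV, RW, SV, SX, TW, UV, UW

giving chain groups C_0 ≅ Z^9, C_1 ≅ Z^12.

Boundary ∂_1: C_1 → C_0 maps an edge to its endpoints' difference, ∂[p,q] = q − p.
The resulting 9×12 matrix has rank 8, and its Smith normal form has invariant factors (1,1,1,1,1,1,1,1).

Now H_k = ker ∂_k / im ∂_{k+1}, so:

  H_0: rank C_0 − rank ∂_1 = 9 − 8 = 1, and the invariant factors of ∂_1 are all 1, so H_0 ≅ Z.
  H_1: rank ker ∂_1 − rank ∂_2 = (12 − 8) − 0 = 4, and there is no ∂_2, so H_1 ≅ Z^4.

As a check, the Euler characteristic is 9 − 12 = -3, which agrees with 1 − 4 = -3.

Hence the Betti numbers are b_0 = 1, b_1 = 4.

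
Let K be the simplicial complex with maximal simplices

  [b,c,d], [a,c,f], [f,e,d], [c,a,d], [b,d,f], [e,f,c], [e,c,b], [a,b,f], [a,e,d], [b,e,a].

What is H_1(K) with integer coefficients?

Order the vertices as a < b < c < d < e < f. Listing each simplex with vertices in this order, K has dimension 2 with simplices:

  0-simplices (6): a, b, c, d, e, f
  1-simplices (15): ab, ac, ad, ae, af, bc, bd, be, bf, cd, ce, cf, de, df, ef
  2-simplices (10): abe, abf, acd, acf, ade, bcd, bce, bdf, cef, def

so the chain groups are C_0 ≅ Z^6, C_1 ≅ Z^15, C_2 ≅ Z^10.

∂_1: C_1 → C_0 is given by ∂[p,q] = [q] − [p].
As a 6×15 matrix over Z this has rank 5, with invariant factors (1,1,1,1,1).

∂_2: C_2 → C_1 acts by ∂[p,q,r] = [q,r] − [p,r] + [p,q]. For instance
  ∂bdf = df − bf + bd,
  ∂bcd = cd − bd + bc.
The resulting 15×10 matrix has rank 10, and its Smith normal form has invariant factors (1,1,1,1,1,1,1,1,1,2).

Reading off H_k = ker ∂_k / im ∂_{k+1}:

  H_1: rank ker ∂_1 − rank ∂_2 = (15 − 5) − 10 = 0, and ∂_2 has invariant factor 2 > 1, so H_1 = Z/2Z.

H_1 ≅ Z/2Z.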